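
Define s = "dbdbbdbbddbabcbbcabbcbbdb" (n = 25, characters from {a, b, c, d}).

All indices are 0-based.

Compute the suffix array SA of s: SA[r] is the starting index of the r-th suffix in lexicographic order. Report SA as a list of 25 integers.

[17, 11, 24, 10, 14, 18, 21, 3, 6, 15, 12, 19, 22, 1, 4, 7, 16, 13, 20, 23, 9, 2, 5, 0, 8]

rank | idx | suffix
   0 |  17 | abbcbbdb
   1 |  11 | abcbbcabbcbbdb
   2 |  24 | b
   3 |  10 | babcbbcabbcbbdb
   4 |  14 | bbcabbcbbdb
   5 |  18 | bbcbbdb
   6 |  21 | bbdb
   7 |   3 | bbdbbddbabcbbcabbcbbdb
   8 |   6 | bbddbabcbbcabbcbbdb
   9 |  15 | bcabbcbbdb
  10 |  12 | bcbbcabbcbbdb
  11 |  19 | bcbbdb
  12 |  22 | bdb
  13 |   1 | bdbbdbbddbabcbbcabbcbbdb
  14 |   4 | bdbbddbabcbbcabbcbbdb
  15 |   7 | bddbabcbbcabbcbbdb
  16 |  16 | cabbcbbdb
  17 |  13 | cbbcabbcbbdb
  18 |  20 | cbbdb
  19 |  23 | db
  20 |   9 | dbabcbbcabbcbbdb
  21 |   2 | dbbdbbddbabcbbcabbcbbdb
  22 |   5 | dbbddbabcbbcabbcbbdb
  23 |   0 | dbdbbdbbddbabcbbcabbcbbdb
  24 |   8 | ddbabcbbcabbcbbdb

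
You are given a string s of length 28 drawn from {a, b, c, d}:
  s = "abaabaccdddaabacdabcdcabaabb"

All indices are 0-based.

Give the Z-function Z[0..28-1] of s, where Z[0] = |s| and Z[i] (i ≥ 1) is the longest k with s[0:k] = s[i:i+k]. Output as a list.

Z[0]=28
i=1: i≥r, start 0; Z[1]=0
i=2: i≥r, start 0; Z[2]=1 scan→box=[2,3)
i=3: i≥r, start 0; Z[3]=3 scan→box=[3,6)
i=4: min(r-i=2, Z[1]=0)=0; Z[4]=0
i=5: min(r-i=1, Z[2]=1)=1; Z[5]=1
i=6: i≥r, start 0; Z[6]=0
i=7: i≥r, start 0; Z[7]=0
i=8: i≥r, start 0; Z[8]=0
i=9: i≥r, start 0; Z[9]=0
i=10: i≥r, start 0; Z[10]=0
i=11: i≥r, start 0; Z[11]=1 scan→box=[11,12)
i=12: i≥r, start 0; Z[12]=3 scan→box=[12,15)
i=13: min(r-i=2, Z[1]=0)=0; Z[13]=0
i=14: min(r-i=1, Z[2]=1)=1; Z[14]=1
i=15: i≥r, start 0; Z[15]=0
i=16: i≥r, start 0; Z[16]=0
i=17: i≥r, start 0; Z[17]=2 scan→box=[17,19)
i=18: min(r-i=1, Z[1]=0)=0; Z[18]=0
i=19: i≥r, start 0; Z[19]=0
i=20: i≥r, start 0; Z[20]=0
i=21: i≥r, start 0; Z[21]=0
i=22: i≥r, start 0; Z[22]=5 scan→box=[22,27)
i=23: min(r-i=4, Z[1]=0)=0; Z[23]=0
i=24: min(r-i=3, Z[2]=1)=1; Z[24]=1
i=25: min(r-i=2, Z[3]=3)=2; Z[25]=2
i=26: min(r-i=1, Z[4]=0)=0; Z[26]=0
i=27: i≥r, start 0; Z[27]=0

[28, 0, 1, 3, 0, 1, 0, 0, 0, 0, 0, 1, 3, 0, 1, 0, 0, 2, 0, 0, 0, 0, 5, 0, 1, 2, 0, 0]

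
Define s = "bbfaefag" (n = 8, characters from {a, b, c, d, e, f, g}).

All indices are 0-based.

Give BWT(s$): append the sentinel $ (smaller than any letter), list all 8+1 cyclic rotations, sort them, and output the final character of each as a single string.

rank  rotation   last
    0  $bbfaefag  g
    1  aefag$bbf  f
    2  ag$bbfaef  f
    3  bbfaefag$  $
    4  bfaefag$b  b
    5  efag$bbfa  a
    6  faefag$bb  b
    7  fag$bbfae  e
    8  g$bbfaefa  a

gff$babea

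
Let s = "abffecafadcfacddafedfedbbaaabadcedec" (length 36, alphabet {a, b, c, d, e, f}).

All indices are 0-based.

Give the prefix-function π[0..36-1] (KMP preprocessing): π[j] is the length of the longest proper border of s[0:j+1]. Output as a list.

[0, 0, 0, 0, 0, 0, 1, 0, 1, 0, 0, 0, 1, 0, 0, 0, 1, 0, 0, 0, 0, 0, 0, 0, 0, 1, 1, 1, 2, 1, 0, 0, 0, 0, 0, 0]

π[0] = 0
j=1 s[j]='b': π[1]=0 (border '')
j=2 s[j]='f': π[2]=0 (border '')
j=3 s[j]='f': π[3]=0 (border '')
j=4 s[j]='e': π[4]=0 (border '')
j=5 s[j]='c': π[5]=0 (border '')
j=6 s[j]='a': π[6]=1 (border 'a')
j=7 s[j]='f': k: 1→0; π[7]=0 (border '')
j=8 s[j]='a': π[8]=1 (border 'a')
j=9 s[j]='d': k: 1→0; π[9]=0 (border '')
j=10 s[j]='c': π[10]=0 (border '')
j=11 s[j]='f': π[11]=0 (border '')
j=12 s[j]='a': π[12]=1 (border 'a')
j=13 s[j]='c': k: 1→0; π[13]=0 (border '')
j=14 s[j]='d': π[14]=0 (border '')
j=15 s[j]='d': π[15]=0 (border '')
j=16 s[j]='a': π[16]=1 (border 'a')
j=17 s[j]='f': k: 1→0; π[17]=0 (border '')
j=18 s[j]='e': π[18]=0 (border '')
j=19 s[j]='d': π[19]=0 (border '')
j=20 s[j]='f': π[20]=0 (border '')
j=21 s[j]='e': π[21]=0 (border '')
j=22 s[j]='d': π[22]=0 (border '')
j=23 s[j]='b': π[23]=0 (border '')
j=24 s[j]='b': π[24]=0 (border '')
j=25 s[j]='a': π[25]=1 (border 'a')
j=26 s[j]='a': k: 1→0; π[26]=1 (border 'a')
j=27 s[j]='a': k: 1→0; π[27]=1 (border 'a')
j=28 s[j]='b': π[28]=2 (border 'ab')
j=29 s[j]='a': k: 2→0; π[29]=1 (border 'a')
j=30 s[j]='d': k: 1→0; π[30]=0 (border '')
j=31 s[j]='c': π[31]=0 (border '')
j=32 s[j]='e': π[32]=0 (border '')
j=33 s[j]='d': π[33]=0 (border '')
j=34 s[j]='e': π[34]=0 (border '')
j=35 s[j]='c': π[35]=0 (border '')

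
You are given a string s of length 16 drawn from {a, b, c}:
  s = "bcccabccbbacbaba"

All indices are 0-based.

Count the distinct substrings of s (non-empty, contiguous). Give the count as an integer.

sorted suffixes:
  #0 SA[0]=15  'a'
  #1 SA[1]=13  'aba'
  #2 SA[2]=4  'abccbbacbaba'
  #3 SA[3]=10  'acbaba'
  #4 SA[4]=14  'ba'
  #5 SA[5]=12  'baba'
  #6 SA[6]=9  'bacbaba'
  #7 SA[7]=8  'bbacbaba'
  #8 SA[8]=5  'bccbbacbaba'
  #9 SA[9]=0  'bcccabccbbacbaba'
  #10 SA[10]=3  'cabccbbacbaba'
  #11 SA[11]=11  'cbaba'
  #12 SA[12]=7  'cbbacbaba'
  #13 SA[13]=2  'ccabccbbacbaba'
  #14 SA[14]=6  'ccbbacbaba'
  #15 SA[15]=1  'cccabccbbacbaba'

SA = [15, 13, 4, 10, 14, 12, 9, 8, 5, 0, 3, 11, 7, 2, 6, 1]
i: (SA[i-1],SA[i]) lcp shared
  1: (15,13) 1 'a'
  2: (13,4) 2 'ab'
  3: (4,10) 1 'a'
  4: (10,14) 0 ''
  5: (14,12) 2 'ba'
  6: (12,9) 2 'ba'
  7: (9,8) 1 'b'
  8: (8,5) 1 'b'
  9: (5,0) 3 'bcc'
  10: (0,3) 0 ''
  11: (3,11) 1 'c'
  12: (11,7) 2 'cb'
  13: (7,2) 1 'c'
  14: (2,6) 2 'cc'
  15: (6,1) 2 'cc'

n(n+1)/2 = 16·17/2 = 136
Σ LCP = 0 + 1 + 2 + 1 + 0 + 2 + 2 + 1 + 1 + 3 + 0 + 1 + 2 + 1 + 2 + 2 = 21
distinct = 136 − 21 = 115

115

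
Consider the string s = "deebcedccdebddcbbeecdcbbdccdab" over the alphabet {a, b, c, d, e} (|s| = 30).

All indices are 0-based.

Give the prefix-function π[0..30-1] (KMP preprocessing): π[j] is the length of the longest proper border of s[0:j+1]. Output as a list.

π[0] = 0
j=1 s[j]='e': π[1]=0 (border '')
j=2 s[j]='e': π[2]=0 (border '')
j=3 s[j]='b': π[3]=0 (border '')
j=4 s[j]='c': π[4]=0 (border '')
j=5 s[j]='e': π[5]=0 (border '')
j=6 s[j]='d': π[6]=1 (border 'd')
j=7 s[j]='c': k: 1→0; π[7]=0 (border '')
j=8 s[j]='c': π[8]=0 (border '')
j=9 s[j]='d': π[9]=1 (border 'd')
j=10 s[j]='e': π[10]=2 (border 'de')
j=11 s[j]='b': k: 2→0; π[11]=0 (border '')
j=12 s[j]='d': π[12]=1 (border 'd')
j=13 s[j]='d': k: 1→0; π[13]=1 (border 'd')
j=14 s[j]='c': k: 1→0; π[14]=0 (border '')
j=15 s[j]='b': π[15]=0 (border '')
j=16 s[j]='b': π[16]=0 (border '')
j=17 s[j]='e': π[17]=0 (border '')
j=18 s[j]='e': π[18]=0 (border '')
j=19 s[j]='c': π[19]=0 (border '')
j=20 s[j]='d': π[20]=1 (border 'd')
j=21 s[j]='c': k: 1→0; π[21]=0 (border '')
j=22 s[j]='b': π[22]=0 (border '')
j=23 s[j]='b': π[23]=0 (border '')
j=24 s[j]='d': π[24]=1 (border 'd')
j=25 s[j]='c': k: 1→0; π[25]=0 (border '')
j=26 s[j]='c': π[26]=0 (border '')
j=27 s[j]='d': π[27]=1 (border 'd')
j=28 s[j]='a': k: 1→0; π[28]=0 (border '')
j=29 s[j]='b': π[29]=0 (border '')

[0, 0, 0, 0, 0, 0, 1, 0, 0, 1, 2, 0, 1, 1, 0, 0, 0, 0, 0, 0, 1, 0, 0, 0, 1, 0, 0, 1, 0, 0]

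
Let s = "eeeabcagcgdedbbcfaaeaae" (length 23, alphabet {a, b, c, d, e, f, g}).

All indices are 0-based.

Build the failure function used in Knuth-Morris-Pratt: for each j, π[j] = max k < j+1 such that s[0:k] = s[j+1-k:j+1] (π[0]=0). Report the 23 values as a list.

[0, 1, 2, 0, 0, 0, 0, 0, 0, 0, 0, 1, 0, 0, 0, 0, 0, 0, 0, 1, 0, 0, 1]

π[0] = 0
j=1 s[j]='e': π[1]=1 (border 'e')
j=2 s[j]='e': π[2]=2 (border 'ee')
j=3 s[j]='a': k: 2→1→0; π[3]=0 (border '')
j=4 s[j]='b': π[4]=0 (border '')
j=5 s[j]='c': π[5]=0 (border '')
j=6 s[j]='a': π[6]=0 (border '')
j=7 s[j]='g': π[7]=0 (border '')
j=8 s[j]='c': π[8]=0 (border '')
j=9 s[j]='g': π[9]=0 (border '')
j=10 s[j]='d': π[10]=0 (border '')
j=11 s[j]='e': π[11]=1 (border 'e')
j=12 s[j]='d': k: 1→0; π[12]=0 (border '')
j=13 s[j]='b': π[13]=0 (border '')
j=14 s[j]='b': π[14]=0 (border '')
j=15 s[j]='c': π[15]=0 (border '')
j=16 s[j]='f': π[16]=0 (border '')
j=17 s[j]='a': π[17]=0 (border '')
j=18 s[j]='a': π[18]=0 (border '')
j=19 s[j]='e': π[19]=1 (border 'e')
j=20 s[j]='a': k: 1→0; π[20]=0 (border '')
j=21 s[j]='a': π[21]=0 (border '')
j=22 s[j]='e': π[22]=1 (border 'e')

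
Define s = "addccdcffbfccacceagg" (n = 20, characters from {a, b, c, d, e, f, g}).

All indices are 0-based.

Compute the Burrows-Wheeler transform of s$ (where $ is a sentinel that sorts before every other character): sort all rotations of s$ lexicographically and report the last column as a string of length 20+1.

gc$efcfdaccddcacfbcga

rank  rotation               last
    0  $addccdcffbfccacceagg  g
    1  acceagg$addccdcffbfcc  c
    2  addccdcffbfccacceagg$  $
    3  agg$addccdcffbfccacce  e
    4  bfccacceagg$addccdcff  f
    5  cacceagg$addccdcffbfc  c
    6  ccacceagg$addccdcffbf  f
    7  ccdcffbfccacceagg$add  d
    8  cceagg$addccdcffbfcca  a
    9  cdcffbfccacceagg$addc  c
   10  ceagg$addccdcffbfccac  c
   11  cffbfccacceagg$addccd  d
   12  dccdcffbfccacceagg$ad  d
   13  dcffbfccacceagg$addcc  c
   14  ddccdcffbfccacceagg$a  a
   15  eagg$addccdcffbfccacc  c
   16  fbfccacceagg$addccdcf  f
   17  fccacceagg$addccdcffb  b
   18  ffbfccacceagg$addccdc  c
   19  g$addccdcffbfccacceag  g
   20  gg$addccdcffbfccaccea  a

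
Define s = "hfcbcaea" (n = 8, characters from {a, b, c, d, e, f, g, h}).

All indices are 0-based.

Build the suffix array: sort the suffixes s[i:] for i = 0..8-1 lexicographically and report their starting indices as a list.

rank→(start, suffix):
  0 → (7, 'a')
  1 → (5, 'aea')
  2 → (3, 'bcaea')
  3 → (4, 'caea')
  4 → (2, 'cbcaea')
  5 → (6, 'ea')
  6 → (1, 'fcbcaea')
  7 → (0, 'hfcbcaea')

[7, 5, 3, 4, 2, 6, 1, 0]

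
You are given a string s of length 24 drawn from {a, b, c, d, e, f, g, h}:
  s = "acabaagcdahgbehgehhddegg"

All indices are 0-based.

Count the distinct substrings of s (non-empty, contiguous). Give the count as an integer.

281

sorted suffixes:
  #0 SA[0]=4  'aagcdahgbehgehhddegg'
  #1 SA[1]=2  'abaagcdahgbehgehhddegg'
  #2 SA[2]=0  'acabaagcdahgbehgehhddegg'
  #3 SA[3]=5  'agcdahgbehgehhddegg'
  #4 SA[4]=9  'ahgbehgehhddegg'
  #5 SA[5]=3  'baagcdahgbehgehhddegg'
  #6 SA[6]=12  'behgehhddegg'
  #7 SA[7]=1  'cabaagcdahgbehgehhddegg'
  #8 SA[8]=7  'cdahgbehgehhddegg'
  #9 SA[9]=8  'dahgbehgehhddegg'
  #10 SA[10]=19  'ddegg'
  #11 SA[11]=20  'degg'
  #12 SA[12]=21  'egg'
  #13 SA[13]=13  'ehgehhddegg'
  #14 SA[14]=16  'ehhddegg'
  #15 SA[15]=23  'g'
  #16 SA[16]=11  'gbehgehhddegg'
  #17 SA[17]=6  'gcdahgbehgehhddegg'
  #18 SA[18]=15  'gehhddegg'
  #19 SA[19]=22  'gg'
  #20 SA[20]=18  'hddegg'
  #21 SA[21]=10  'hgbehgehhddegg'
  #22 SA[22]=14  'hgehhddegg'
  #23 SA[23]=17  'hhddegg'

SA = [4, 2, 0, 5, 9, 3, 12, 1, 7, 8, 19, 20, 21, 13, 16, 23, 11, 6, 15, 22, 18, 10, 14, 17]
rank  pair      lcp
   1  s[4:],s[2:]  1  'a'
   2  s[2:],s[0:]  1  'a'
   3  s[0:],s[5:]  1  'a'
   4  s[5:],s[9:]  1  'a'
   5  s[9:],s[3:]  0  ''
   6  s[3:],s[12:]  1  'b'
   7  s[12:],s[1:]  0  ''
   8  s[1:],s[7:]  1  'c'
   9  s[7:],s[8:]  0  ''
  10  s[8:],s[19:]  1  'd'
  11  s[19:],s[20:]  1  'd'
  12  s[20:],s[21:]  0  ''
  13  s[21:],s[13:]  1  'e'
  14  s[13:],s[16:]  2  'eh'
  15  s[16:],s[23:]  0  ''
  16  s[23:],s[11:]  1  'g'
  17  s[11:],s[6:]  1  'g'
  18  s[6:],s[15:]  1  'g'
  19  s[15:],s[22:]  1  'g'
  20  s[22:],s[18:]  0  ''
  21  s[18:],s[10:]  1  'h'
  22  s[10:],s[14:]  2  'hg'
  23  s[14:],s[17:]  1  'h'

n(n+1)/2 = 24·25/2 = 300
Σ LCP = 0 + 1 + 1 + 1 + 1 + 0 + 1 + 0 + 1 + 0 + 1 + 1 + 0 + 1 + 2 + 0 + 1 + 1 + 1 + 1 + 0 + 1 + 2 + 1 = 19
distinct = 300 − 19 = 281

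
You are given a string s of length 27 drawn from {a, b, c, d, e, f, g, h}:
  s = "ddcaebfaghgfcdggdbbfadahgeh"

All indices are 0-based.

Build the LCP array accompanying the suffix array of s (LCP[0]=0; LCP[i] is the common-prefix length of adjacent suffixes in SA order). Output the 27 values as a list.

[0, 1, 1, 1, 0, 1, 3, 0, 1, 0, 1, 1, 1, 1, 0, 1, 0, 2, 1, 0, 1, 1, 1, 1, 0, 1, 2]

rank→(start, suffix):
  0 → (20, 'adahgeh')
  1 → (3, 'aebfaghgfcdggdbbfadahgeh')
  2 → (7, 'aghgfcdggdbbfadahgeh')
  3 → (22, 'ahgeh')
  4 → (17, 'bbfadahgeh')
  5 → (18, 'bfadahgeh')
  6 → (5, 'bfaghgfcdggdbbfadahgeh')
  7 → (2, 'caebfaghgfcdggdbbfadahgeh')
  8 → (12, 'cdggdbbfadahgeh')
  9 → (21, 'dahgeh')
  10 → (16, 'dbbfadahgeh')
  11 → (1, 'dcaebfaghgfcdggdbbfadahgeh')
  12 → (0, 'ddcaebfaghgfcdggdbbfadahgeh')
  13 → (13, 'dggdbbfadahgeh')
  14 → (4, 'ebfaghgfcdggdbbfadahgeh')
  15 → (25, 'eh')
  16 → (19, 'fadahgeh')
  17 → (6, 'faghgfcdggdbbfadahgeh')
  18 → (11, 'fcdggdbbfadahgeh')
  19 → (15, 'gdbbfadahgeh')
  20 → (24, 'geh')
  21 → (10, 'gfcdggdbbfadahgeh')
  22 → (14, 'ggdbbfadahgeh')
  23 → (8, 'ghgfcdggdbbfadahgeh')
  24 → (26, 'h')
  25 → (23, 'hgeh')
  26 → (9, 'hgfcdggdbbfadahgeh')

SA = [20, 3, 7, 22, 17, 18, 5, 2, 12, 21, 16, 1, 0, 13, 4, 25, 19, 6, 11, 15, 24, 10, 14, 8, 26, 23, 9]
[i] adj suffixes → lcp
  [1] 20/3 → 1 ('a')
  [2] 3/7 → 1 ('a')
  [3] 7/22 → 1 ('a')
  [4] 22/17 → 0 ('')
  [5] 17/18 → 1 ('b')
  [6] 18/5 → 3 ('bfa')
  [7] 5/2 → 0 ('')
  [8] 2/12 → 1 ('c')
  [9] 12/21 → 0 ('')
  [10] 21/16 → 1 ('d')
  [11] 16/1 → 1 ('d')
  [12] 1/0 → 1 ('d')
  [13] 0/13 → 1 ('d')
  [14] 13/4 → 0 ('')
  [15] 4/25 → 1 ('e')
  [16] 25/19 → 0 ('')
  [17] 19/6 → 2 ('fa')
  [18] 6/11 → 1 ('f')
  [19] 11/15 → 0 ('')
  [20] 15/24 → 1 ('g')
  [21] 24/10 → 1 ('g')
  [22] 10/14 → 1 ('g')
  [23] 14/8 → 1 ('g')
  [24] 8/26 → 0 ('')
  [25] 26/23 → 1 ('h')
  [26] 23/9 → 2 ('hg')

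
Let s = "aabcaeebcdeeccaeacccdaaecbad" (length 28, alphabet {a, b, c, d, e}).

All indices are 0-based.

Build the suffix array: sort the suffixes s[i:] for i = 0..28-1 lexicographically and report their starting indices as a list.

[0, 21, 1, 16, 26, 14, 22, 4, 25, 2, 7, 13, 3, 24, 12, 17, 18, 19, 8, 27, 20, 9, 15, 6, 23, 11, 5, 10]

sorted suffixes:
  #0 SA[0]=0  'aabcaeebcdeeccaeacccdaaecbad'
  #1 SA[1]=21  'aaecbad'
  #2 SA[2]=1  'abcaeebcdeeccaeacccdaaecbad'
  #3 SA[3]=16  'acccdaaecbad'
  #4 SA[4]=26  'ad'
  #5 SA[5]=14  'aeacccdaaecbad'
  #6 SA[6]=22  'aecbad'
  #7 SA[7]=4  'aeebcdeeccaeacccdaaecbad'
  #8 SA[8]=25  'bad'
  #9 SA[9]=2  'bcaeebcdeeccaeacccdaaecbad'
  #10 SA[10]=7  'bcdeeccaeacccdaaecbad'
  #11 SA[11]=13  'caeacccdaaecbad'
  #12 SA[12]=3  'caeebcdeeccaeacccdaaecbad'
  #13 SA[13]=24  'cbad'
  #14 SA[14]=12  'ccaeacccdaaecbad'
  #15 SA[15]=17  'cccdaaecbad'
  #16 SA[16]=18  'ccdaaecbad'
  #17 SA[17]=19  'cdaaecbad'
  #18 SA[18]=8  'cdeeccaeacccdaaecbad'
  #19 SA[19]=27  'd'
  #20 SA[20]=20  'daaecbad'
  #21 SA[21]=9  'deeccaeacccdaaecbad'
  #22 SA[22]=15  'eacccdaaecbad'
  #23 SA[23]=6  'ebcdeeccaeacccdaaecbad'
  #24 SA[24]=23  'ecbad'
  #25 SA[25]=11  'eccaeacccdaaecbad'
  #26 SA[26]=5  'eebcdeeccaeacccdaaecbad'
  #27 SA[27]=10  'eeccaeacccdaaecbad'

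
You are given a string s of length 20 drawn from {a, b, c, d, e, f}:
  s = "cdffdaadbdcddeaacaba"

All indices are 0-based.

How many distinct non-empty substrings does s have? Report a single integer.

rank→(start, suffix):
  0 → (19, 'a')
  1 → (14, 'aacaba')
  2 → (5, 'aadbdcddeaacaba')
  3 → (17, 'aba')
  4 → (15, 'acaba')
  5 → (6, 'adbdcddeaacaba')
  6 → (18, 'ba')
  7 → (8, 'bdcddeaacaba')
  8 → (16, 'caba')
  9 → (10, 'cddeaacaba')
  10 → (0, 'cdffdaadbdcddeaacaba')
  11 → (4, 'daadbdcddeaacaba')
  12 → (7, 'dbdcddeaacaba')
  13 → (9, 'dcddeaacaba')
  14 → (11, 'ddeaacaba')
  15 → (12, 'deaacaba')
  16 → (1, 'dffdaadbdcddeaacaba')
  17 → (13, 'eaacaba')
  18 → (3, 'fdaadbdcddeaacaba')
  19 → (2, 'ffdaadbdcddeaacaba')

SA = [19, 14, 5, 17, 15, 6, 18, 8, 16, 10, 0, 4, 7, 9, 11, 12, 1, 13, 3, 2]
i: (SA[i-1],SA[i]) lcp shared
  1: (19,14) 1 'a'
  2: (14,5) 2 'aa'
  3: (5,17) 1 'a'
  4: (17,15) 1 'a'
  5: (15,6) 1 'a'
  6: (6,18) 0 ''
  7: (18,8) 1 'b'
  8: (8,16) 0 ''
  9: (16,10) 1 'c'
  10: (10,0) 2 'cd'
  11: (0,4) 0 ''
  12: (4,7) 1 'd'
  13: (7,9) 1 'd'
  14: (9,11) 1 'd'
  15: (11,12) 1 'd'
  16: (12,1) 1 'd'
  17: (1,13) 0 ''
  18: (13,3) 0 ''
  19: (3,2) 1 'f'

n(n+1)/2 = 20·21/2 = 210
Σ LCP = 0 + 1 + 2 + 1 + 1 + 1 + 0 + 1 + 0 + 1 + 2 + 0 + 1 + 1 + 1 + 1 + 1 + 0 + 0 + 1 = 16
distinct = 210 − 16 = 194

194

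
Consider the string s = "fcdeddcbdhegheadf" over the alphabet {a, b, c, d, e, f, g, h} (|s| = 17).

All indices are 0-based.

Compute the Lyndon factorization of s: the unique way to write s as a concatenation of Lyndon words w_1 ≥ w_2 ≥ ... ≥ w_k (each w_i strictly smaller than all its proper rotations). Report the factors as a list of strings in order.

emit factor 1: 'f' (i=0, period=1)
emit factor 2: 'cdedd' (i=1, period=5)
emit factor 3: 'c' (i=6, period=1)
emit factor 4: 'bdheghe' (i=7, period=7)
emit factor 5: 'adf' (i=14, period=3)

["f", "cdedd", "c", "bdheghe", "adf"]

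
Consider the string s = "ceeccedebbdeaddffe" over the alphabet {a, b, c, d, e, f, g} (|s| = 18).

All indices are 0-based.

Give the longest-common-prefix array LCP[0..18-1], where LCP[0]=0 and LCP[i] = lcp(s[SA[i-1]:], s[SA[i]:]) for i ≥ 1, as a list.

rank→(start, suffix):
  0 → (12, 'addffe')
  1 → (8, 'bbdeaddffe')
  2 → (9, 'bdeaddffe')
  3 → (3, 'ccedebbdeaddffe')
  4 → (4, 'cedebbdeaddffe')
  5 → (0, 'ceeccedebbdeaddffe')
  6 → (13, 'ddffe')
  7 → (10, 'deaddffe')
  8 → (6, 'debbdeaddffe')
  9 → (14, 'dffe')
  10 → (17, 'e')
  11 → (11, 'eaddffe')
  12 → (7, 'ebbdeaddffe')
  13 → (2, 'eccedebbdeaddffe')
  14 → (5, 'edebbdeaddffe')
  15 → (1, 'eeccedebbdeaddffe')
  16 → (16, 'fe')
  17 → (15, 'ffe')

SA = [12, 8, 9, 3, 4, 0, 13, 10, 6, 14, 17, 11, 7, 2, 5, 1, 16, 15]
i: (SA[i-1],SA[i]) lcp shared
  1: (12,8) 0 ''
  2: (8,9) 1 'b'
  3: (9,3) 0 ''
  4: (3,4) 1 'c'
  5: (4,0) 2 'ce'
  6: (0,13) 0 ''
  7: (13,10) 1 'd'
  8: (10,6) 2 'de'
  9: (6,14) 1 'd'
  10: (14,17) 0 ''
  11: (17,11) 1 'e'
  12: (11,7) 1 'e'
  13: (7,2) 1 'e'
  14: (2,5) 1 'e'
  15: (5,1) 1 'e'
  16: (1,16) 0 ''
  17: (16,15) 1 'f'

[0, 0, 1, 0, 1, 2, 0, 1, 2, 1, 0, 1, 1, 1, 1, 1, 0, 1]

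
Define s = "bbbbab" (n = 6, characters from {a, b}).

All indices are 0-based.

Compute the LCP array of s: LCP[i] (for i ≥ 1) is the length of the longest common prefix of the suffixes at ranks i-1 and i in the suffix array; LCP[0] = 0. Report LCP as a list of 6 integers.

[0, 0, 1, 1, 2, 3]

rank→(start, suffix):
  0 → (4, 'ab')
  1 → (5, 'b')
  2 → (3, 'bab')
  3 → (2, 'bbab')
  4 → (1, 'bbbab')
  5 → (0, 'bbbbab')

SA = [4, 5, 3, 2, 1, 0]
rank  pair      lcp
   1  s[4:],s[5:]  0  ''
   2  s[5:],s[3:]  1  'b'
   3  s[3:],s[2:]  1  'b'
   4  s[2:],s[1:]  2  'bb'
   5  s[1:],s[0:]  3  'bbb'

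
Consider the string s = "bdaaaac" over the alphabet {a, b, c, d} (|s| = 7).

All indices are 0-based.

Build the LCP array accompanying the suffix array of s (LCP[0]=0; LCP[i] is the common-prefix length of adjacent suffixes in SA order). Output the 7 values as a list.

[0, 3, 2, 1, 0, 0, 0]

sorted suffixes:
  #0 SA[0]=2  'aaaac'
  #1 SA[1]=3  'aaac'
  #2 SA[2]=4  'aac'
  #3 SA[3]=5  'ac'
  #4 SA[4]=0  'bdaaaac'
  #5 SA[5]=6  'c'
  #6 SA[6]=1  'daaaac'

SA = [2, 3, 4, 5, 0, 6, 1]
[i] adj suffixes → lcp
  [1] 2/3 → 3 ('aaa')
  [2] 3/4 → 2 ('aa')
  [3] 4/5 → 1 ('a')
  [4] 5/0 → 0 ('')
  [5] 0/6 → 0 ('')
  [6] 6/1 → 0 ('')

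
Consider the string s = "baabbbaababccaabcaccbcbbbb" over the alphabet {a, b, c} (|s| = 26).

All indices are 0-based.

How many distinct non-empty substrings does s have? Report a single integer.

rank | idx | suffix
   0 |   6 | aababccaabcaccbcbbbb
   1 |   1 | aabbbaababccaabcaccbcbbbb
   2 |  13 | aabcaccbcbbbb
   3 |   7 | ababccaabcaccbcbbbb
   4 |   2 | abbbaababccaabcaccbcbbbb
   5 |  14 | abcaccbcbbbb
   6 |   9 | abccaabcaccbcbbbb
   7 |  17 | accbcbbbb
   8 |  25 | b
   9 |   5 | baababccaabcaccbcbbbb
  10 |   0 | baabbbaababccaabcaccbcbbbb
  11 |   8 | babccaabcaccbcbbbb
  12 |  24 | bb
  13 |   4 | bbaababccaabcaccbcbbbb
  14 |  23 | bbb
  15 |   3 | bbbaababccaabcaccbcbbbb
  16 |  22 | bbbb
  17 |  15 | bcaccbcbbbb
  18 |  20 | bcbbbb
  19 |  10 | bccaabcaccbcbbbb
  20 |  12 | caabcaccbcbbbb
  21 |  16 | caccbcbbbb
  22 |  21 | cbbbb
  23 |  19 | cbcbbbb
  24 |  11 | ccaabcaccbcbbbb
  25 |  18 | ccbcbbbb

SA = [6, 1, 13, 7, 2, 14, 9, 17, 25, 5, 0, 8, 24, 4, 23, 3, 22, 15, 20, 10, 12, 16, 21, 19, 11, 18]
rank  pair      lcp
   1  s[6:],s[1:]  3  'aab'
   2  s[1:],s[13:]  3  'aab'
   3  s[13:],s[7:]  1  'a'
   4  s[7:],s[2:]  2  'ab'
   5  s[2:],s[14:]  2  'ab'
   6  s[14:],s[9:]  3  'abc'
   7  s[9:],s[17:]  1  'a'
   8  s[17:],s[25:]  0  ''
   9  s[25:],s[5:]  1  'b'
  10  s[5:],s[0:]  4  'baab'
  11  s[0:],s[8:]  2  'ba'
  12  s[8:],s[24:]  1  'b'
  13  s[24:],s[4:]  2  'bb'
  14  s[4:],s[23:]  2  'bb'
  15  s[23:],s[3:]  3  'bbb'
  16  s[3:],s[22:]  3  'bbb'
  17  s[22:],s[15:]  1  'b'
  18  s[15:],s[20:]  2  'bc'
  19  s[20:],s[10:]  2  'bc'
  20  s[10:],s[12:]  0  ''
  21  s[12:],s[16:]  2  'ca'
  22  s[16:],s[21:]  1  'c'
  23  s[21:],s[19:]  2  'cb'
  24  s[19:],s[11:]  1  'c'
  25  s[11:],s[18:]  2  'cc'

n(n+1)/2 = 26·27/2 = 351
Σ LCP = 0 + 3 + 3 + 1 + 2 + 2 + 3 + 1 + 0 + 1 + 4 + 2 + 1 + 2 + 2 + 3 + 3 + 1 + 2 + 2 + 0 + 2 + 1 + 2 + 1 + 2 = 46
distinct = 351 − 46 = 305

305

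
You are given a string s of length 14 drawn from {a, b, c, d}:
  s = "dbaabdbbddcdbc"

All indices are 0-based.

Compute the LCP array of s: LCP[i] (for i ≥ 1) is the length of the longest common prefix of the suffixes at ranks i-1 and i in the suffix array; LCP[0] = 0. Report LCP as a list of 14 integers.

[0, 1, 0, 1, 1, 1, 2, 0, 1, 0, 2, 2, 1, 1]

rank→(start, suffix):
  0 → (2, 'aabdbbddcdbc')
  1 → (3, 'abdbbddcdbc')
  2 → (1, 'baabdbbddcdbc')
  3 → (6, 'bbddcdbc')
  4 → (12, 'bc')
  5 → (4, 'bdbbddcdbc')
  6 → (7, 'bddcdbc')
  7 → (13, 'c')
  8 → (10, 'cdbc')
  9 → (0, 'dbaabdbbddcdbc')
  10 → (5, 'dbbddcdbc')
  11 → (11, 'dbc')
  12 → (9, 'dcdbc')
  13 → (8, 'ddcdbc')

SA = [2, 3, 1, 6, 12, 4, 7, 13, 10, 0, 5, 11, 9, 8]
[i] adj suffixes → lcp
  [1] 2/3 → 1 ('a')
  [2] 3/1 → 0 ('')
  [3] 1/6 → 1 ('b')
  [4] 6/12 → 1 ('b')
  [5] 12/4 → 1 ('b')
  [6] 4/7 → 2 ('bd')
  [7] 7/13 → 0 ('')
  [8] 13/10 → 1 ('c')
  [9] 10/0 → 0 ('')
  [10] 0/5 → 2 ('db')
  [11] 5/11 → 2 ('db')
  [12] 11/9 → 1 ('d')
  [13] 9/8 → 1 ('d')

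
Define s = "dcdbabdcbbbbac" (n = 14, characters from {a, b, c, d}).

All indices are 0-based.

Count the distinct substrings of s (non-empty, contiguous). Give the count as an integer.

rank→(start, suffix):
  0 → (4, 'abdcbbbbac')
  1 → (12, 'ac')
  2 → (3, 'babdcbbbbac')
  3 → (11, 'bac')
  4 → (10, 'bbac')
  5 → (9, 'bbbac')
  6 → (8, 'bbbbac')
  7 → (5, 'bdcbbbbac')
  8 → (13, 'c')
  9 → (7, 'cbbbbac')
  10 → (1, 'cdbabdcbbbbac')
  11 → (2, 'dbabdcbbbbac')
  12 → (6, 'dcbbbbac')
  13 → (0, 'dcdbabdcbbbbac')

SA = [4, 12, 3, 11, 10, 9, 8, 5, 13, 7, 1, 2, 6, 0]
rank  pair      lcp
   1  s[4:],s[12:]  1  'a'
   2  s[12:],s[3:]  0  ''
   3  s[3:],s[11:]  2  'ba'
   4  s[11:],s[10:]  1  'b'
   5  s[10:],s[9:]  2  'bb'
   6  s[9:],s[8:]  3  'bbb'
   7  s[8:],s[5:]  1  'b'
   8  s[5:],s[13:]  0  ''
   9  s[13:],s[7:]  1  'c'
  10  s[7:],s[1:]  1  'c'
  11  s[1:],s[2:]  0  ''
  12  s[2:],s[6:]  1  'd'
  13  s[6:],s[0:]  2  'dc'

n(n+1)/2 = 14·15/2 = 105
Σ LCP = 0 + 1 + 0 + 2 + 1 + 2 + 3 + 1 + 0 + 1 + 1 + 0 + 1 + 2 = 15
distinct = 105 − 15 = 90

90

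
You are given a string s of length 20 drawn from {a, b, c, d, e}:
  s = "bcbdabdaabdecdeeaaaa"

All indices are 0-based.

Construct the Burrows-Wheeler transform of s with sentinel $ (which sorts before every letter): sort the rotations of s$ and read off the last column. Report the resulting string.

aaaaedda$acabebbbcedd

rank  rotation               last
    0  $bcbdabdaabdecdeeaaaa  a
    1  a$bcbdabdaabdecdeeaaa  a
    2  aa$bcbdabdaabdecdeeaa  a
    3  aaa$bcbdabdaabdecdeea  a
    4  aaaa$bcbdabdaabdecdee  e
    5  aabdecdeeaaaa$bcbdabd  d
    6  abdaabdecdeeaaaa$bcbd  d
    7  abdecdeeaaaa$bcbdabda  a
    8  bcbdabdaabdecdeeaaaa$  $
    9  bdaabdecdeeaaaa$bcbda  a
   10  bdabdaabdecdeeaaaa$bc  c
   11  bdecdeeaaaa$bcbdabdaa  a
   12  cbdabdaabdecdeeaaaa$b  b
   13  cdeeaaaa$bcbdabdaabde  e
   14  daabdecdeeaaaa$bcbdab  b
   15  dabdaabdecdeeaaaa$bcb  b
   16  decdeeaaaa$bcbdabdaab  b
   17  deeaaaa$bcbdabdaabdec  c
   18  eaaaa$bcbdabdaabdecde  e
   19  ecdeeaaaa$bcbdabdaabd  d
   20  eeaaaa$bcbdabdaabdecd  d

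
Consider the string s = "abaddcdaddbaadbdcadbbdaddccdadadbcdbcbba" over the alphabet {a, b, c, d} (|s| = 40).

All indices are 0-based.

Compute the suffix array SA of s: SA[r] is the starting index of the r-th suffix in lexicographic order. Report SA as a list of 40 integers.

sorted suffixes:
  #0 SA[0]=39  'a'
  #1 SA[1]=11  'aadbdcadbbdaddccdadadbcdbcbba'
  #2 SA[2]=0  'abaddcdaddbaadbdcadbbdaddccdadadbcdbcbba'
  #3 SA[3]=28  'adadbcdbcbba'
  #4 SA[4]=17  'adbbdaddccdadadbcdbcbba'
  #5 SA[5]=30  'adbcdbcbba'
  #6 SA[6]=12  'adbdcadbbdaddccdadadbcdbcbba'
  #7 SA[7]=7  'addbaadbdcadbbdaddccdadadbcdbcbba'
  #8 SA[8]=22  'addccdadadbcdbcbba'
  #9 SA[9]=2  'addcdaddbaadbdcadbbdaddccdadadbcdbcbba'
  #10 SA[10]=38  'ba'
  #11 SA[11]=10  'baadbdcadbbdaddccdadadbcdbcbba'
  #12 SA[12]=1  'baddcdaddbaadbdcadbbdaddccdadadbcdbcbba'
  #13 SA[13]=37  'bba'
  #14 SA[14]=19  'bbdaddccdadadbcdbcbba'
  #15 SA[15]=35  'bcbba'
  #16 SA[16]=32  'bcdbcbba'
  #17 SA[17]=20  'bdaddccdadadbcdbcbba'
  #18 SA[18]=14  'bdcadbbdaddccdadadbcdbcbba'
  #19 SA[19]=16  'cadbbdaddccdadadbcdbcbba'
  #20 SA[20]=36  'cbba'
  #21 SA[21]=25  'ccdadadbcdbcbba'
  #22 SA[22]=26  'cdadadbcdbcbba'
  #23 SA[23]=5  'cdaddbaadbdcadbbdaddccdadadbcdbcbba'
  #24 SA[24]=33  'cdbcbba'
  #25 SA[25]=27  'dadadbcdbcbba'
  #26 SA[26]=29  'dadbcdbcbba'
  #27 SA[27]=6  'daddbaadbdcadbbdaddccdadadbcdbcbba'
  #28 SA[28]=21  'daddccdadadbcdbcbba'
  #29 SA[29]=9  'dbaadbdcadbbdaddccdadadbcdbcbba'
  #30 SA[30]=18  'dbbdaddccdadadbcdbcbba'
  #31 SA[31]=34  'dbcbba'
  #32 SA[32]=31  'dbcdbcbba'
  #33 SA[33]=13  'dbdcadbbdaddccdadadbcdbcbba'
  #34 SA[34]=15  'dcadbbdaddccdadadbcdbcbba'
  #35 SA[35]=24  'dccdadadbcdbcbba'
  #36 SA[36]=4  'dcdaddbaadbdcadbbdaddccdadadbcdbcbba'
  #37 SA[37]=8  'ddbaadbdcadbbdaddccdadadbcdbcbba'
  #38 SA[38]=23  'ddccdadadbcdbcbba'
  #39 SA[39]=3  'ddcdaddbaadbdcadbbdaddccdadadbcdbcbba'

[39, 11, 0, 28, 17, 30, 12, 7, 22, 2, 38, 10, 1, 37, 19, 35, 32, 20, 14, 16, 36, 25, 26, 5, 33, 27, 29, 6, 21, 9, 18, 34, 31, 13, 15, 24, 4, 8, 23, 3]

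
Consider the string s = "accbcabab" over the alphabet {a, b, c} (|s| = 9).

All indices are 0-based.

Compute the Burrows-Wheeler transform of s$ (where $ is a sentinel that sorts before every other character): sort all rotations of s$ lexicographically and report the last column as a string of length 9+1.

rank  rotation    last
    0  $accbcabab  b
    1  ab$accbcab  b
    2  abab$accbc  c
    3  accbcabab$  $
    4  b$accbcaba  a
    5  bab$accbca  a
    6  bcabab$acc  c
    7  cabab$accb  b
    8  cbcabab$ac  c
    9  ccbcabab$a  a

bbc$aacbca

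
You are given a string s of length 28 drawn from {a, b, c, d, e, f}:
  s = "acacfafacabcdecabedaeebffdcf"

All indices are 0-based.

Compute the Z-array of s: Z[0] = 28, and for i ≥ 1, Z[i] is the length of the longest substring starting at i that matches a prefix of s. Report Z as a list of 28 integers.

[28, 0, 2, 0, 0, 1, 0, 3, 0, 1, 0, 0, 0, 0, 0, 1, 0, 0, 0, 1, 0, 0, 0, 0, 0, 0, 0, 0]

Z[0]=28
i=1: i≥r, start 0; Z[1]=0
i=2: i≥r, start 0; Z[2]=2 extend→box=[2,4)
i=3: min(r-i=1, Z[1]=0)=0; Z[3]=0
i=4: i≥r, start 0; Z[4]=0
i=5: i≥r, start 0; Z[5]=1 extend→box=[5,6)
i=6: i≥r, start 0; Z[6]=0
i=7: i≥r, start 0; Z[7]=3 extend→box=[7,10)
i=8: min(r-i=2, Z[1]=0)=0; Z[8]=0
i=9: min(r-i=1, Z[2]=2)=1; Z[9]=1
i=10: i≥r, start 0; Z[10]=0
i=11: i≥r, start 0; Z[11]=0
i=12: i≥r, start 0; Z[12]=0
i=13: i≥r, start 0; Z[13]=0
i=14: i≥r, start 0; Z[14]=0
i=15: i≥r, start 0; Z[15]=1 extend→box=[15,16)
i=16: i≥r, start 0; Z[16]=0
i=17: i≥r, start 0; Z[17]=0
i=18: i≥r, start 0; Z[18]=0
i=19: i≥r, start 0; Z[19]=1 extend→box=[19,20)
i=20: i≥r, start 0; Z[20]=0
i=21: i≥r, start 0; Z[21]=0
i=22: i≥r, start 0; Z[22]=0
i=23: i≥r, start 0; Z[23]=0
i=24: i≥r, start 0; Z[24]=0
i=25: i≥r, start 0; Z[25]=0
i=26: i≥r, start 0; Z[26]=0
i=27: i≥r, start 0; Z[27]=0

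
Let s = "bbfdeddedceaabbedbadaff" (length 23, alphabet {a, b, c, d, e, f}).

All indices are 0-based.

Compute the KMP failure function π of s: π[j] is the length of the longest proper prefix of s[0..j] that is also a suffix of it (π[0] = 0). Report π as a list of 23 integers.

π[0] = 0
j=1 s[j]='b': π[1]=1 (border 'b')
j=2 s[j]='f': k: 1→0; π[2]=0 (border '')
j=3 s[j]='d': π[3]=0 (border '')
j=4 s[j]='e': π[4]=0 (border '')
j=5 s[j]='d': π[5]=0 (border '')
j=6 s[j]='d': π[6]=0 (border '')
j=7 s[j]='e': π[7]=0 (border '')
j=8 s[j]='d': π[8]=0 (border '')
j=9 s[j]='c': π[9]=0 (border '')
j=10 s[j]='e': π[10]=0 (border '')
j=11 s[j]='a': π[11]=0 (border '')
j=12 s[j]='a': π[12]=0 (border '')
j=13 s[j]='b': π[13]=1 (border 'b')
j=14 s[j]='b': π[14]=2 (border 'bb')
j=15 s[j]='e': k: 2→1→0; π[15]=0 (border '')
j=16 s[j]='d': π[16]=0 (border '')
j=17 s[j]='b': π[17]=1 (border 'b')
j=18 s[j]='a': k: 1→0; π[18]=0 (border '')
j=19 s[j]='d': π[19]=0 (border '')
j=20 s[j]='a': π[20]=0 (border '')
j=21 s[j]='f': π[21]=0 (border '')
j=22 s[j]='f': π[22]=0 (border '')

[0, 1, 0, 0, 0, 0, 0, 0, 0, 0, 0, 0, 0, 1, 2, 0, 0, 1, 0, 0, 0, 0, 0]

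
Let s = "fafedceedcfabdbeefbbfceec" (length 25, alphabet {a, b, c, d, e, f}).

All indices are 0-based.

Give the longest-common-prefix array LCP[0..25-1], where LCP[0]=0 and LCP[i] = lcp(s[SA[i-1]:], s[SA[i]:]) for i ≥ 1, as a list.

[0, 1, 0, 1, 1, 1, 0, 1, 3, 1, 0, 1, 2, 0, 1, 3, 1, 2, 2, 1, 0, 2, 1, 1, 1]

sorted suffixes:
  #0 SA[0]=11  'abdbeefbbfceec'
  #1 SA[1]=1  'afedceedcfabdbeefbbfceec'
  #2 SA[2]=18  'bbfceec'
  #3 SA[3]=12  'bdbeefbbfceec'
  #4 SA[4]=14  'beefbbfceec'
  #5 SA[5]=19  'bfceec'
  #6 SA[6]=24  'c'
  #7 SA[7]=21  'ceec'
  #8 SA[8]=5  'ceedcfabdbeefbbfceec'
  #9 SA[9]=9  'cfabdbeefbbfceec'
  #10 SA[10]=13  'dbeefbbfceec'
  #11 SA[11]=4  'dceedcfabdbeefbbfceec'
  #12 SA[12]=8  'dcfabdbeefbbfceec'
  #13 SA[13]=23  'ec'
  #14 SA[14]=3  'edceedcfabdbeefbbfceec'
  #15 SA[15]=7  'edcfabdbeefbbfceec'
  #16 SA[16]=22  'eec'
  #17 SA[17]=6  'eedcfabdbeefbbfceec'
  #18 SA[18]=15  'eefbbfceec'
  #19 SA[19]=16  'efbbfceec'
  #20 SA[20]=10  'fabdbeefbbfceec'
  #21 SA[21]=0  'fafedceedcfabdbeefbbfceec'
  #22 SA[22]=17  'fbbfceec'
  #23 SA[23]=20  'fceec'
  #24 SA[24]=2  'fedceedcfabdbeefbbfceec'

SA = [11, 1, 18, 12, 14, 19, 24, 21, 5, 9, 13, 4, 8, 23, 3, 7, 22, 6, 15, 16, 10, 0, 17, 20, 2]
i: (SA[i-1],SA[i]) lcp shared
  1: (11,1) 1 'a'
  2: (1,18) 0 ''
  3: (18,12) 1 'b'
  4: (12,14) 1 'b'
  5: (14,19) 1 'b'
  6: (19,24) 0 ''
  7: (24,21) 1 'c'
  8: (21,5) 3 'cee'
  9: (5,9) 1 'c'
  10: (9,13) 0 ''
  11: (13,4) 1 'd'
  12: (4,8) 2 'dc'
  13: (8,23) 0 ''
  14: (23,3) 1 'e'
  15: (3,7) 3 'edc'
  16: (7,22) 1 'e'
  17: (22,6) 2 'ee'
  18: (6,15) 2 'ee'
  19: (15,16) 1 'e'
  20: (16,10) 0 ''
  21: (10,0) 2 'fa'
  22: (0,17) 1 'f'
  23: (17,20) 1 'f'
  24: (20,2) 1 'f'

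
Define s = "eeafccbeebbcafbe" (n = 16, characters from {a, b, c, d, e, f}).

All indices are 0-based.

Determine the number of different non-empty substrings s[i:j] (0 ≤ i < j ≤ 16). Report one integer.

122

rank | idx | suffix
   0 |  12 | afbe
   1 |   2 | afccbeebbcafbe
   2 |   9 | bbcafbe
   3 |  10 | bcafbe
   4 |  14 | be
   5 |   6 | beebbcafbe
   6 |  11 | cafbe
   7 |   5 | cbeebbcafbe
   8 |   4 | ccbeebbcafbe
   9 |  15 | e
  10 |   1 | eafccbeebbcafbe
  11 |   8 | ebbcafbe
  12 |   0 | eeafccbeebbcafbe
  13 |   7 | eebbcafbe
  14 |  13 | fbe
  15 |   3 | fccbeebbcafbe

SA = [12, 2, 9, 10, 14, 6, 11, 5, 4, 15, 1, 8, 0, 7, 13, 3]
i: (SA[i-1],SA[i]) lcp shared
  1: (12,2) 2 'af'
  2: (2,9) 0 ''
  3: (9,10) 1 'b'
  4: (10,14) 1 'b'
  5: (14,6) 2 'be'
  6: (6,11) 0 ''
  7: (11,5) 1 'c'
  8: (5,4) 1 'c'
  9: (4,15) 0 ''
  10: (15,1) 1 'e'
  11: (1,8) 1 'e'
  12: (8,0) 1 'e'
  13: (0,7) 2 'ee'
  14: (7,13) 0 ''
  15: (13,3) 1 'f'

n(n+1)/2 = 16·17/2 = 136
Σ LCP = 0 + 2 + 0 + 1 + 1 + 2 + 0 + 1 + 1 + 0 + 1 + 1 + 1 + 2 + 0 + 1 = 14
distinct = 136 − 14 = 122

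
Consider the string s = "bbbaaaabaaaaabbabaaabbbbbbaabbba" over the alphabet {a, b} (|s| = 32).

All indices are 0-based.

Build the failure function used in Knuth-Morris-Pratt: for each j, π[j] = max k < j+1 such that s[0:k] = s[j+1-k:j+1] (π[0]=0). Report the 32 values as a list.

π[0] = 0
j=1 s[j]='b': π[1]=1 (border 'b')
j=2 s[j]='b': π[2]=2 (border 'bb')
j=3 s[j]='a': k: 2→1→0; π[3]=0 (border '')
j=4 s[j]='a': π[4]=0 (border '')
j=5 s[j]='a': π[5]=0 (border '')
j=6 s[j]='a': π[6]=0 (border '')
j=7 s[j]='b': π[7]=1 (border 'b')
j=8 s[j]='a': k: 1→0; π[8]=0 (border '')
j=9 s[j]='a': π[9]=0 (border '')
j=10 s[j]='a': π[10]=0 (border '')
j=11 s[j]='a': π[11]=0 (border '')
j=12 s[j]='a': π[12]=0 (border '')
j=13 s[j]='b': π[13]=1 (border 'b')
j=14 s[j]='b': π[14]=2 (border 'bb')
j=15 s[j]='a': k: 2→1→0; π[15]=0 (border '')
j=16 s[j]='b': π[16]=1 (border 'b')
j=17 s[j]='a': k: 1→0; π[17]=0 (border '')
j=18 s[j]='a': π[18]=0 (border '')
j=19 s[j]='a': π[19]=0 (border '')
j=20 s[j]='b': π[20]=1 (border 'b')
j=21 s[j]='b': π[21]=2 (border 'bb')
j=22 s[j]='b': π[22]=3 (border 'bbb')
j=23 s[j]='b': k: 3→2; π[23]=3 (border 'bbb')
j=24 s[j]='b': k: 3→2; π[24]=3 (border 'bbb')
j=25 s[j]='b': k: 3→2; π[25]=3 (border 'bbb')
j=26 s[j]='a': π[26]=4 (border 'bbba')
j=27 s[j]='a': π[27]=5 (border 'bbbaa')
j=28 s[j]='b': k: 5→0; π[28]=1 (border 'b')
j=29 s[j]='b': π[29]=2 (border 'bb')
j=30 s[j]='b': π[30]=3 (border 'bbb')
j=31 s[j]='a': π[31]=4 (border 'bbba')

[0, 1, 2, 0, 0, 0, 0, 1, 0, 0, 0, 0, 0, 1, 2, 0, 1, 0, 0, 0, 1, 2, 3, 3, 3, 3, 4, 5, 1, 2, 3, 4]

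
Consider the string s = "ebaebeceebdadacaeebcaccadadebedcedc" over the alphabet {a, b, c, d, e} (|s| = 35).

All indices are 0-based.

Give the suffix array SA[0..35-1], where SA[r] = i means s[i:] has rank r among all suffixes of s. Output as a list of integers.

[13, 20, 11, 23, 25, 2, 15, 1, 18, 9, 4, 28, 34, 19, 22, 14, 21, 31, 6, 12, 10, 24, 33, 30, 26, 0, 17, 8, 3, 27, 5, 32, 29, 16, 7]

rank→(start, suffix):
  0 → (13, 'acaeebcaccadadebedcedc')
  1 → (20, 'accadadebedcedc')
  2 → (11, 'adacaeebcaccadadebedcedc')
  3 → (23, 'adadebedcedc')
  4 → (25, 'adebedcedc')
  5 → (2, 'aebeceebdadacaeebcaccadadebedcedc')
  6 → (15, 'aeebcaccadadebedcedc')
  7 → (1, 'baebeceebdadacaeebcaccadadebedcedc')
  8 → (18, 'bcaccadadebedcedc')
  9 → (9, 'bdadacaeebcaccadadebedcedc')
  10 → (4, 'beceebdadacaeebcaccadadebedcedc')
  11 → (28, 'bedcedc')
  12 → (34, 'c')
  13 → (19, 'caccadadebedcedc')
  14 → (22, 'cadadebedcedc')
  15 → (14, 'caeebcaccadadebedcedc')
  16 → (21, 'ccadadebedcedc')
  17 → (31, 'cedc')
  18 → (6, 'ceebdadacaeebcaccadadebedcedc')
  19 → (12, 'dacaeebcaccadadebedcedc')
  20 → (10, 'dadacaeebcaccadadebedcedc')
  21 → (24, 'dadebedcedc')
  22 → (33, 'dc')
  23 → (30, 'dcedc')
  24 → (26, 'debedcedc')
  25 → (0, 'ebaebeceebdadacaeebcaccadadebedcedc')
  26 → (17, 'ebcaccadadebedcedc')
  27 → (8, 'ebdadacaeebcaccadadebedcedc')
  28 → (3, 'ebeceebdadacaeebcaccadadebedcedc')
  29 → (27, 'ebedcedc')
  30 → (5, 'eceebdadacaeebcaccadadebedcedc')
  31 → (32, 'edc')
  32 → (29, 'edcedc')
  33 → (16, 'eebcaccadadebedcedc')
  34 → (7, 'eebdadacaeebcaccadadebedcedc')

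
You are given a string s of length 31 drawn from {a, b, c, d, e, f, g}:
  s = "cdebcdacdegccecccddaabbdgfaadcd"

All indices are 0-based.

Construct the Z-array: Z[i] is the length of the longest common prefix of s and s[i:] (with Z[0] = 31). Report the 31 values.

[31, 0, 0, 0, 2, 0, 0, 3, 0, 0, 0, 1, 1, 0, 1, 1, 2, 0, 0, 0, 0, 0, 0, 0, 0, 0, 0, 0, 0, 2, 0]

Z[0]=31
i=1: outside box; Z[1]=0
i=2: outside box; Z[2]=0
i=3: outside box; Z[3]=0
i=4: outside box; Z[4]=2 grow→box=[4,6)
i=5: min(r-i=1, Z[1]=0)=0; Z[5]=0
i=6: outside box; Z[6]=0
i=7: outside box; Z[7]=3 grow→box=[7,10)
i=8: min(r-i=2, Z[1]=0)=0; Z[8]=0
i=9: min(r-i=1, Z[2]=0)=0; Z[9]=0
i=10: outside box; Z[10]=0
i=11: outside box; Z[11]=1 grow→box=[11,12)
i=12: outside box; Z[12]=1 grow→box=[12,13)
i=13: outside box; Z[13]=0
i=14: outside box; Z[14]=1 grow→box=[14,15)
i=15: outside box; Z[15]=1 grow→box=[15,16)
i=16: outside box; Z[16]=2 grow→box=[16,18)
i=17: min(r-i=1, Z[1]=0)=0; Z[17]=0
i=18: outside box; Z[18]=0
i=19: outside box; Z[19]=0
i=20: outside box; Z[20]=0
i=21: outside box; Z[21]=0
i=22: outside box; Z[22]=0
i=23: outside box; Z[23]=0
i=24: outside box; Z[24]=0
i=25: outside box; Z[25]=0
i=26: outside box; Z[26]=0
i=27: outside box; Z[27]=0
i=28: outside box; Z[28]=0
i=29: outside box; Z[29]=2 grow→box=[29,31)
i=30: min(r-i=1, Z[1]=0)=0; Z[30]=0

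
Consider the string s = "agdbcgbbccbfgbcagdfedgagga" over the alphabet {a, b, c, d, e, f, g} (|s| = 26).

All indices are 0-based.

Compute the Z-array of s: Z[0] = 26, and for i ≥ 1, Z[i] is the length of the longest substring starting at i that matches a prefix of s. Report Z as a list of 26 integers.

Z[0]=26
i=1: i≥r, start 0; Z[1]=0
i=2: i≥r, start 0; Z[2]=0
i=3: i≥r, start 0; Z[3]=0
i=4: i≥r, start 0; Z[4]=0
i=5: i≥r, start 0; Z[5]=0
i=6: i≥r, start 0; Z[6]=0
i=7: i≥r, start 0; Z[7]=0
i=8: i≥r, start 0; Z[8]=0
i=9: i≥r, start 0; Z[9]=0
i=10: i≥r, start 0; Z[10]=0
i=11: i≥r, start 0; Z[11]=0
i=12: i≥r, start 0; Z[12]=0
i=13: i≥r, start 0; Z[13]=0
i=14: i≥r, start 0; Z[14]=0
i=15: i≥r, start 0; Z[15]=3 extend→box=[15,18)
i=16: min(r-i=2, Z[1]=0)=0; Z[16]=0
i=17: min(r-i=1, Z[2]=0)=0; Z[17]=0
i=18: i≥r, start 0; Z[18]=0
i=19: i≥r, start 0; Z[19]=0
i=20: i≥r, start 0; Z[20]=0
i=21: i≥r, start 0; Z[21]=0
i=22: i≥r, start 0; Z[22]=2 extend→box=[22,24)
i=23: min(r-i=1, Z[1]=0)=0; Z[23]=0
i=24: i≥r, start 0; Z[24]=0
i=25: i≥r, start 0; Z[25]=1 extend→box=[25,26)

[26, 0, 0, 0, 0, 0, 0, 0, 0, 0, 0, 0, 0, 0, 0, 3, 0, 0, 0, 0, 0, 0, 2, 0, 0, 1]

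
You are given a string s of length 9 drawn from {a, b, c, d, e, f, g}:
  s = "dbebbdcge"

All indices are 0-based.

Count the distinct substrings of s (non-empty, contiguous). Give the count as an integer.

rank | idx | suffix
   0 |   3 | bbdcge
   1 |   4 | bdcge
   2 |   1 | bebbdcge
   3 |   6 | cge
   4 |   0 | dbebbdcge
   5 |   5 | dcge
   6 |   8 | e
   7 |   2 | ebbdcge
   8 |   7 | ge

SA = [3, 4, 1, 6, 0, 5, 8, 2, 7]
i: (SA[i-1],SA[i]) lcp shared
  1: (3,4) 1 'b'
  2: (4,1) 1 'b'
  3: (1,6) 0 ''
  4: (6,0) 0 ''
  5: (0,5) 1 'd'
  6: (5,8) 0 ''
  7: (8,2) 1 'e'
  8: (2,7) 0 ''

n(n+1)/2 = 9·10/2 = 45
Σ LCP = 0 + 1 + 1 + 0 + 0 + 1 + 0 + 1 + 0 = 4
distinct = 45 − 4 = 41

41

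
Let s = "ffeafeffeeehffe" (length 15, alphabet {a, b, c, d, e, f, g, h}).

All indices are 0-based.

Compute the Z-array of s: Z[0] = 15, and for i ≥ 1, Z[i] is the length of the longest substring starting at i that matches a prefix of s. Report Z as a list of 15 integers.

Z[0]=15
i=1: i≥r, start 0; Z[1]=1 extend→box=[1,2)
i=2: i≥r, start 0; Z[2]=0
i=3: i≥r, start 0; Z[3]=0
i=4: i≥r, start 0; Z[4]=1 extend→box=[4,5)
i=5: i≥r, start 0; Z[5]=0
i=6: i≥r, start 0; Z[6]=3 extend→box=[6,9)
i=7: min(r-i=2, Z[1]=1)=1; Z[7]=1
i=8: min(r-i=1, Z[2]=0)=0; Z[8]=0
i=9: i≥r, start 0; Z[9]=0
i=10: i≥r, start 0; Z[10]=0
i=11: i≥r, start 0; Z[11]=0
i=12: i≥r, start 0; Z[12]=3 extend→box=[12,15)
i=13: min(r-i=2, Z[1]=1)=1; Z[13]=1
i=14: min(r-i=1, Z[2]=0)=0; Z[14]=0

[15, 1, 0, 0, 1, 0, 3, 1, 0, 0, 0, 0, 3, 1, 0]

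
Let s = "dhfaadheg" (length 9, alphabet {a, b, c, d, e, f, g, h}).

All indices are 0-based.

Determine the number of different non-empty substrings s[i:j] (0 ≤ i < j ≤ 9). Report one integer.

rank→(start, suffix):
  0 → (3, 'aadheg')
  1 → (4, 'adheg')
  2 → (5, 'dheg')
  3 → (0, 'dhfaadheg')
  4 → (7, 'eg')
  5 → (2, 'faadheg')
  6 → (8, 'g')
  7 → (6, 'heg')
  8 → (1, 'hfaadheg')

SA = [3, 4, 5, 0, 7, 2, 8, 6, 1]
[i] adj suffixes → lcp
  [1] 3/4 → 1 ('a')
  [2] 4/5 → 0 ('')
  [3] 5/0 → 2 ('dh')
  [4] 0/7 → 0 ('')
  [5] 7/2 → 0 ('')
  [6] 2/8 → 0 ('')
  [7] 8/6 → 0 ('')
  [8] 6/1 → 1 ('h')

n(n+1)/2 = 9·10/2 = 45
Σ LCP = 0 + 1 + 0 + 2 + 0 + 0 + 0 + 0 + 1 = 4
distinct = 45 − 4 = 41

41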